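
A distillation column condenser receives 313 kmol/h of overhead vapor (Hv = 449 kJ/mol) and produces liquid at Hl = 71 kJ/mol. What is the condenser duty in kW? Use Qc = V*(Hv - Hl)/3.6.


Qc = 313 * (449 - 71) / 3.6 = 313 * 378 / 3.6 = 32860

32860 kW


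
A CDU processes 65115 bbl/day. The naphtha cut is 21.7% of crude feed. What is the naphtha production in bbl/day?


Crude throughput = 65115 bbl/day
Fraction yield = 21.7%
yield = throughput * fraction / 100
yield = 65115 * 21.7 / 100 = 14129.955

14129.955 bbl/day


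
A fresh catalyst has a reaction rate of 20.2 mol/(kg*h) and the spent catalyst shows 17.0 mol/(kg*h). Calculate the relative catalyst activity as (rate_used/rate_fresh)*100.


Activity (%) = (rate_used / rate_fresh) * 100
rate_used = 17.0, rate_fresh = 20.2
= (17.0 / 20.2) * 100
= 0.8416 * 100 = 84.16

84.16 %


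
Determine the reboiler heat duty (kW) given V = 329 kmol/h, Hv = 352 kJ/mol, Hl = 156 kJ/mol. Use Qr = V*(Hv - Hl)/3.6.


Qr = 329 * (352 - 156) / 3.6 = 329 * 196 / 3.6 = 17910

17910 kW


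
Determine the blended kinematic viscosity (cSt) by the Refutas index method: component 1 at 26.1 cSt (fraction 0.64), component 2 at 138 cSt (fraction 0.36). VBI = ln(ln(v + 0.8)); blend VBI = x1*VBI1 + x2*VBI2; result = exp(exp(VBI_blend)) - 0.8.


Refutas method: VBN_i = 14.534*ln(ln(visc_i + 0.8)) + 10.975, blended linearly by mass fraction; since VBN is linear in VBI_i = ln(ln(visc_i + 0.8)) and the fractions sum to 1, blend VBI directly: visc = exp(exp(VBI_blend)) - 0.8
VBI_1 = ln(ln(26.1 + 0.8)) = 1.19153
VBI_2 = ln(ln(138 + 0.8)) = 1.59595
VBI_blend = 0.64 * 1.19153 + 0.36 * 1.59595 = 1.33712
visc_blend = exp(exp(1.33712)) - 0.8 = 44.26

44.26 cSt


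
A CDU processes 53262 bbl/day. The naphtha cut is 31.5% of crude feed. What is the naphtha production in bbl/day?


Crude throughput = 53262 bbl/day
Fraction yield = 31.5%
yield = throughput * fraction / 100
yield = 53262 * 31.5 / 100 = 16777.53

16777.53 bbl/day


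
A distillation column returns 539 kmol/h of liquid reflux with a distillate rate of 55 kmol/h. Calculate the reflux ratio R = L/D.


Reflux ratio definition: R = L / D (liquid returned / distillate withdrawn)
L = 539 kmol/h, D = 55 kmol/h
R = 539 / 55 = 9.800

9.800


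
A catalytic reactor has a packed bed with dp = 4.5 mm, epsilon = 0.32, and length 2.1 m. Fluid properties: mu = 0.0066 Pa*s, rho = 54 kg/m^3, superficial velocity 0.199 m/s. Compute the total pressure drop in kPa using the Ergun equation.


dp = 4.5 mm = 0.0045 m
Viscous term = 150*0.0066*0.199*(1-0.32)^2 / (0.0045^2*0.32^3) = 137288
Inertial term = 1.75*54*0.199^2*(1-0.32) / (0.0045*0.32^3) = 17257.8
dP/L = 137288 + 17257.8 = 154546 Pa/m
dP = 154546 * 2.1 / 1000 = 324.5 kPa

324.5 kPa


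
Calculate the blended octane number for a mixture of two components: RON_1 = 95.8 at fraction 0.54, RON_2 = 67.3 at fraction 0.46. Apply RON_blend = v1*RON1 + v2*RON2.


Linear blending: RON_blend = sum(vi * RONi)
Contribution 1: 0.54 * 95.8 = 51.732
Contribution 2: 0.46 * 67.3 = 30.958
RON_blend = 51.732 + 30.958 = 82.69

82.69


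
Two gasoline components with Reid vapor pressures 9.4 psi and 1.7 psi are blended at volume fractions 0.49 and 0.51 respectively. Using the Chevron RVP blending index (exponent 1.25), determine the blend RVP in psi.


Chevron index: RVP_blend = (sum xi*RVPi^1.25)^(1/1.25)
RVP^1.25 terms: 0.49 * 9.4^1.25 + 0.51 * 1.7^1.25 = 9.05502
RVP_blend = 9.05502^(1/1.25) = 5.828

5.828 psi


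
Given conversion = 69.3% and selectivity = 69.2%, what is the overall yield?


Overall yield = conversion (%) * selectivity (%) / 100
Conversion = 69.3%, Selectivity = 69.2%
Y = 69.3 * 69.2 / 100
= 47.9556 %

47.9556 %


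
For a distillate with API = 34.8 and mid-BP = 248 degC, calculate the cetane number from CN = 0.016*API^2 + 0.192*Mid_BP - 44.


CN = 0.016 * 34.8^2 + 0.192 * 248 - 44
CN = 19.37664 + 47.616 - 44 = 22.99264

22.99264


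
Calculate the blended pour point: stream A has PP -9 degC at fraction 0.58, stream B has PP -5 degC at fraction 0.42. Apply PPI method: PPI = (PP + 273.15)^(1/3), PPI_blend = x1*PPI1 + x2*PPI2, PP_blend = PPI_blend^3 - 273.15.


PPI_1 = (-9 + 273.15)^(1/3) = 6.416283
PPI_2 = (-5 + 273.15)^(1/3) = 6.448508
PPI_blend = 0.58 * 6.416283 + 0.42 * 6.448508 = 6.429817
PP_blend = 6.429817^3 - 273.15 = 265.825 - 273.15 = -7.32

-7.32 degC


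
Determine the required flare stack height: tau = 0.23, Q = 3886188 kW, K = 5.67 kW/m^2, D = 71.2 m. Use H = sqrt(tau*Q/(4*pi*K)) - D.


tau*Q/(4*pi*K) = 0.23 * 3886188 / (4 * pi * 5.67) = 12544.7
sqrt(12544.7) = 112.003
H = 112.003 - 71.2 = 40.80

40.80 m


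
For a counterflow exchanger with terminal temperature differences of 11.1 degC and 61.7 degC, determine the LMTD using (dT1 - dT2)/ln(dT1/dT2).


LMTD = (dT1 - dT2) / ln(dT1/dT2)
= (11.1 - 61.7) / ln(11.1 / 61.7) = -50.6 / -1.71534 = 29.50

29.50 degC


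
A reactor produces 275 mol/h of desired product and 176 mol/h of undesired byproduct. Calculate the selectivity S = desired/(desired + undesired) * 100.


Selectivity = desired / (desired + undesired) * 100
Total products = 275 + 176 = 451 mol/h
S = 275 / 451 * 100
= 0.6098 * 100
= 60.98 %

60.98 %


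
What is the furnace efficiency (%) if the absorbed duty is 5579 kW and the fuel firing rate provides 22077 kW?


Furnace efficiency = Q_absorbed / Q_fuel * 100
= 5579 / 22077 * 100 = 25.27

25.27 %


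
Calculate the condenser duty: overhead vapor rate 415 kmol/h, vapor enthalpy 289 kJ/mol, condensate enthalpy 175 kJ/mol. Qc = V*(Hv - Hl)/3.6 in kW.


Qc = 415 * (289 - 175) / 3.6 = 415 * 114 / 3.6 = 13140

13140 kW


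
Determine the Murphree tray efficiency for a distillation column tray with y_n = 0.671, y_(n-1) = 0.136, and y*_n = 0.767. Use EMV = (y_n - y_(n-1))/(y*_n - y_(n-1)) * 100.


Murphree vapor efficiency: EMV = (y_n - y_(n-1)) / (y*_n - y_(n-1)) * 100
EMV = (0.671 - 0.136) / (0.767 - 0.136) * 100 = 0.535 / 0.631 * 100 = 84.79

84.79 %


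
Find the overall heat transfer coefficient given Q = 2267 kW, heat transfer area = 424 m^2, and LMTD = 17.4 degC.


From Q = U*A*LMTD, U = Q / (A * LMTD)
U = 2267 / (424 * 17.4) = 2267 / 7377.6 = 0.3073

0.3073 kW/(m^2*K)


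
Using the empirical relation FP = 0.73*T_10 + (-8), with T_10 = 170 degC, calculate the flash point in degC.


FP = 0.73 * 170 + (-8) = 116.1

116.1 degC


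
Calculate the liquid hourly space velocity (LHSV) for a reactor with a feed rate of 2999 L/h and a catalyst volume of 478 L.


LHSV = volumetric feed rate / catalyst volume
= 2999 L/h / 478 L
= 6.274 h^-1

6.274 h^-1


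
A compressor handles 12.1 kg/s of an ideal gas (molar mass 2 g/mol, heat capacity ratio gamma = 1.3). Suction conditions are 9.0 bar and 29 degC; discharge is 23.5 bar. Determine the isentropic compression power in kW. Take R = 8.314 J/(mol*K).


Isentropic work: W = m*(gamma/(gamma-1))*(R*T1/MW)*((P2/P1)^((gamma-1)/gamma) - 1)
T1 = 29 + 273.15 = 302.15 K
Pressure ratio = 23.5 / 9.0 = 2.61111
Exponent = (1.3 - 1)/1.3 = 0.230769
(P2/P1)^exp - 1 = 2.61111^0.230769 - 1 = 0.24793
W = 12.1 * 1.3 / 0.3 * 8.314 * 302.15 / 2 * 0.24793 = 16330

16330 kW


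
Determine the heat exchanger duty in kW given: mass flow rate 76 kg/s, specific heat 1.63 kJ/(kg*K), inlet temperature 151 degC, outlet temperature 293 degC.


Q = m_dot * cp * delta_T
delta_T = 293 - 151 = 142 K
Q = 76 * 1.63 * 142
= 123.88 * 142
= 17590.96 kW

17590.96 kW


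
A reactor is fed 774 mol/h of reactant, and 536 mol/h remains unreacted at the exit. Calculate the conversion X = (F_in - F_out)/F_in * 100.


X = (F_in - F_out) / F_in * 100
Moles reacted = 774 - 536 = 238
X = 238 / 774 * 100
= 0.3075 * 100
= 30.75 %

30.75 %


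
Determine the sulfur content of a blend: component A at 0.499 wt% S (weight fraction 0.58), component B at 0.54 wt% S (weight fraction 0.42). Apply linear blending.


Linear sulfur blending: S_blend = x1*S1 + x2*S2
Contribution 1: 0.58 * 0.499 = 0.28942 wt%
Contribution 2: 0.42 * 0.54 = 0.2268 wt%
S_blend = 0.28942 + 0.2268 = 0.51622

0.51622 wt%


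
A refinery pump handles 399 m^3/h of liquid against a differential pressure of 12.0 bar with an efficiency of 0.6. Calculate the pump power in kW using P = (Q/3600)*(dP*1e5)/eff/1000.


Q = 399 / 3600 = 0.110833 m^3/s
P = 0.110833 * (12.0 * 1e5) / 0.6 / 1000 = 221.7

221.7 kW


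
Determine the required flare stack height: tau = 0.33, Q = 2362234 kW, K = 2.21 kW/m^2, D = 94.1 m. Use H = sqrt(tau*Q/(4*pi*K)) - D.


tau*Q/(4*pi*K) = 0.33 * 2362234 / (4 * pi * 2.21) = 28069.5
sqrt(28069.5) = 167.54
H = 167.54 - 94.1 = 73.44

73.44 m


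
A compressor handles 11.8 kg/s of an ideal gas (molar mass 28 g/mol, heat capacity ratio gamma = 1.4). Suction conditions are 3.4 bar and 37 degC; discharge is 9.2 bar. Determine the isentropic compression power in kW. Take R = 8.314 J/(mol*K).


Isentropic work: W = m*(gamma/(gamma-1))*(R*T1/MW)*((P2/P1)^((gamma-1)/gamma) - 1)
T1 = 37 + 273.15 = 310.15 K
Pressure ratio = 9.2 / 3.4 = 2.70588
Exponent = (1.4 - 1)/1.4 = 0.285714
(P2/P1)^exp - 1 = 2.70588^0.285714 - 1 = 0.328974
W = 11.8 * 1.4 / 0.4 * 8.314 * 310.15 / 28 * 0.328974 = 1251

1251 kW


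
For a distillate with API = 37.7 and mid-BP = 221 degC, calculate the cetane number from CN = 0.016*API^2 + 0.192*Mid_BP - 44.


CN = 0.016 * 37.7^2 + 0.192 * 221 - 44
CN = 22.74064 + 42.432 - 44 = 21.17264

21.17264


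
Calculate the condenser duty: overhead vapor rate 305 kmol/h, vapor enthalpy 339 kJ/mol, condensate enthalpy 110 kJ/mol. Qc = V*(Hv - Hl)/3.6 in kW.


Qc = 305 * (339 - 110) / 3.6 = 305 * 229 / 3.6 = 19400

19400 kW


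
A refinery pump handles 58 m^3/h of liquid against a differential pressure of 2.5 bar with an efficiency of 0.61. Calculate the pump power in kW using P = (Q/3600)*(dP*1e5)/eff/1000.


Q = 58 / 3600 = 0.0161111 m^3/s
P = 0.0161111 * (2.5 * 1e5) / 0.61 / 1000 = 6.603

6.603 kW


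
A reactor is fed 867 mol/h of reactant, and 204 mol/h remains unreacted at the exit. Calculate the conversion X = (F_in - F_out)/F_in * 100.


X = (F_in - F_out) / F_in * 100
Moles reacted = 867 - 204 = 663
X = 663 / 867 * 100
= 0.7647 * 100
= 76.47 %

76.47 %


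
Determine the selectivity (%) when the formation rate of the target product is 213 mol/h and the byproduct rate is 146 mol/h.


Selectivity = desired / (desired + undesired) * 100
Total products = 213 + 146 = 359 mol/h
S = 213 / 359 * 100
= 0.5933 * 100
= 59.33 %

59.33 %


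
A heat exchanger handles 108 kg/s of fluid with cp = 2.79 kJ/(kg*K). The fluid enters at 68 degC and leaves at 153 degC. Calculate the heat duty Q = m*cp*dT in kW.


Q = m_dot * cp * delta_T
delta_T = 153 - 68 = 85 K
Q = 108 * 2.79 * 85
= 301.32 * 85
= 25612.2 kW

25612.2 kW


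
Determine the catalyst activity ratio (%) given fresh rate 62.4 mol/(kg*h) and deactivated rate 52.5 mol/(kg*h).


Activity (%) = (rate_used / rate_fresh) * 100
rate_used = 52.5, rate_fresh = 62.4
= (52.5 / 62.4) * 100
= 0.8413 * 100 = 84.13

84.13 %


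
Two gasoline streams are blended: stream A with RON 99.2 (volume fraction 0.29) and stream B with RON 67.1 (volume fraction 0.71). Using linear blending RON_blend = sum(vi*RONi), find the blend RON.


Linear blending: RON_blend = sum(vi * RONi)
Contribution 1: 0.29 * 99.2 = 28.768
Contribution 2: 0.71 * 67.1 = 47.641
RON_blend = 28.768 + 47.641 = 76.409

76.409


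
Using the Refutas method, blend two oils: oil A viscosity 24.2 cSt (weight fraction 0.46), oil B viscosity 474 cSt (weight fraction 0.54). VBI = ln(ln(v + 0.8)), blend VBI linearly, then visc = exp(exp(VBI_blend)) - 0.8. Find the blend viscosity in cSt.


Refutas method: VBN_i = 14.534*ln(ln(visc_i + 0.8)) + 10.975, blended linearly by mass fraction; since VBN is linear in VBI_i = ln(ln(visc_i + 0.8)) and the fractions sum to 1, blend VBI directly: visc = exp(exp(VBI_blend)) - 0.8
VBI_1 = ln(ln(24.2 + 0.8)) = 1.16903
VBI_2 = ln(ln(474 + 0.8)) = 1.81855
VBI_blend = 0.46 * 1.16903 + 0.54 * 1.81855 = 1.51977
visc_blend = exp(exp(1.51977)) - 0.8 = 95.86

95.86 cSt


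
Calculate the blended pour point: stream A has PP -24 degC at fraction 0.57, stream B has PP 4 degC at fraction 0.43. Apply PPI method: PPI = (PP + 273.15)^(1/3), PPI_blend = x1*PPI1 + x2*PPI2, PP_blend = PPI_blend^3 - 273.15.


PPI_1 = (-24 + 273.15)^(1/3) = 6.292458
PPI_2 = (4 + 273.15)^(1/3) = 6.51986
PPI_blend = 0.57 * 6.292458 + 0.43 * 6.51986 = 6.390241
PP_blend = 6.390241^3 - 273.15 = 260.9466 - 273.15 = -12.2

-12.2 degC


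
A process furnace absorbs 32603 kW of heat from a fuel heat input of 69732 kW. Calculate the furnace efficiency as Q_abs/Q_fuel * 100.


Furnace efficiency = Q_absorbed / Q_fuel * 100
= 32603 / 69732 * 100 = 46.75

46.75 %


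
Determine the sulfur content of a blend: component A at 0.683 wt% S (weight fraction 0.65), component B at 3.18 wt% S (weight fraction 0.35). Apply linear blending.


Linear sulfur blending: S_blend = x1*S1 + x2*S2
Contribution 1: 0.65 * 0.683 = 0.44395 wt%
Contribution 2: 0.35 * 3.18 = 1.113 wt%
S_blend = 0.44395 + 1.113 = 1.55695

1.55695 wt%


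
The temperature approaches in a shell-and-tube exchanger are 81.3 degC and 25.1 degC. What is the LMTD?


LMTD = (dT1 - dT2) / ln(dT1/dT2)
= (81.3 - 25.1) / ln(81.3 / 25.1) = 56.2 / 1.17528 = 47.82

47.82 degC


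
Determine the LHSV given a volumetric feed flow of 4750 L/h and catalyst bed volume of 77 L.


LHSV = volumetric feed rate / catalyst volume
= 4750 L/h / 77 L
= 61.69 h^-1

61.69 h^-1


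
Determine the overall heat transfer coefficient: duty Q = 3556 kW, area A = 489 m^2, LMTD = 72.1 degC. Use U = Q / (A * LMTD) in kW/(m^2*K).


From Q = U*A*LMTD, U = Q / (A * LMTD)
U = 3556 / (489 * 72.1) = 3556 / 35256.9 = 0.1009

0.1009 kW/(m^2*K)


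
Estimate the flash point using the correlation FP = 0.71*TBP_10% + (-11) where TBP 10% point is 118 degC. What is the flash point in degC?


FP = 0.71 * 118 + (-11) = 72.78

72.78 degC


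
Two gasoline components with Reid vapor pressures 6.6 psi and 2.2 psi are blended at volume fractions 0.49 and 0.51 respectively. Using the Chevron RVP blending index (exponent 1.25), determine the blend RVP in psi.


Chevron index: RVP_blend = (sum xi*RVPi^1.25)^(1/1.25)
RVP^1.25 terms: 0.49 * 6.6^1.25 + 0.51 * 2.2^1.25 = 6.55
RVP_blend = 6.55^(1/1.25) = 4.498

4.498 psi


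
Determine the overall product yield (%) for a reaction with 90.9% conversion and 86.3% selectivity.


Overall yield = conversion (%) * selectivity (%) / 100
Conversion = 90.9%, Selectivity = 86.3%
Y = 90.9 * 86.3 / 100
= 78.4467 %

78.4467 %


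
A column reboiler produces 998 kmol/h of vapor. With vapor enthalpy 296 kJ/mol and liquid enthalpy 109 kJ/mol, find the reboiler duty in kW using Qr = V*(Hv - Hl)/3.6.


Qr = 998 * (296 - 109) / 3.6 = 998 * 187 / 3.6 = 51840

51840 kW


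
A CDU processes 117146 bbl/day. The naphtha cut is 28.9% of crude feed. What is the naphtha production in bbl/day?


Crude throughput = 117146 bbl/day
Fraction yield = 28.9%
yield = throughput * fraction / 100
yield = 117146 * 28.9 / 100 = 33855.194

33855.194 bbl/day


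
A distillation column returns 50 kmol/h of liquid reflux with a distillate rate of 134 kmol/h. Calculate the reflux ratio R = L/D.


Reflux ratio definition: R = L / D (liquid returned / distillate withdrawn)
L = 50 kmol/h, D = 134 kmol/h
R = 50 / 134 = 0.3731

0.3731


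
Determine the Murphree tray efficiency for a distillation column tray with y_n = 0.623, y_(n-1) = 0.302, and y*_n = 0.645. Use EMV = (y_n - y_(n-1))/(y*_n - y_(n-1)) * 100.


Murphree vapor efficiency: EMV = (y_n - y_(n-1)) / (y*_n - y_(n-1)) * 100
EMV = (0.623 - 0.302) / (0.645 - 0.302) * 100 = 0.321 / 0.343 * 100 = 93.59

93.59 %


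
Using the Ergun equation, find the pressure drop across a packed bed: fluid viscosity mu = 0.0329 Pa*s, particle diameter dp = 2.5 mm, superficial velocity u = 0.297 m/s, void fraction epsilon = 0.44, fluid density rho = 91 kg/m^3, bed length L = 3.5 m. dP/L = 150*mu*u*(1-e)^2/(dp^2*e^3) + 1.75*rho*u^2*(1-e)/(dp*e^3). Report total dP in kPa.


dp = 2.5 mm = 0.0025 m
Viscous term = 150*0.0329*0.297*(1-0.44)^2 / (0.0025^2*0.44^3) = 863340
Inertial term = 1.75*91*0.297^2*(1-0.44) / (0.0025*0.44^3) = 36938.8
dP/L = 863340 + 36938.8 = 900279 Pa/m
dP = 900279 * 3.5 / 1000 = 3151 kPa

3151 kPa


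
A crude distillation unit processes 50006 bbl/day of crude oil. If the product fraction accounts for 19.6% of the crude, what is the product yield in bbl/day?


Crude throughput = 50006 bbl/day
Fraction yield = 19.6%
yield = throughput * fraction / 100
yield = 50006 * 19.6 / 100 = 9801.176

9801.176 bbl/day


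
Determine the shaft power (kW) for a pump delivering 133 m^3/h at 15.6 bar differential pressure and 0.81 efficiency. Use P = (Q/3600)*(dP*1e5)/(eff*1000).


Q = 133 / 3600 = 0.0369444 m^3/s
P = 0.0369444 * (15.6 * 1e5) / 0.81 / 1000 = 71.15

71.15 kW


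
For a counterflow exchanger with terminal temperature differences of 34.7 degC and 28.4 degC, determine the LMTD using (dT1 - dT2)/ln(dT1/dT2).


LMTD = (dT1 - dT2) / ln(dT1/dT2)
= (34.7 - 28.4) / ln(34.7 / 28.4) = 6.3 / 0.200351 = 31.44

31.44 degC


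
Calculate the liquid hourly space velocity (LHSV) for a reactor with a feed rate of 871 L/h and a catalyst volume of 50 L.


LHSV = volumetric feed rate / catalyst volume
= 871 L/h / 50 L
= 17.42 h^-1

17.42 h^-1


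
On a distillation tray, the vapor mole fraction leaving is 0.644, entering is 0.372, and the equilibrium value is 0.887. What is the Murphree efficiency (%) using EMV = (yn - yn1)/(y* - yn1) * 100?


Murphree vapor efficiency: EMV = (y_n - y_(n-1)) / (y*_n - y_(n-1)) * 100
EMV = (0.644 - 0.372) / (0.887 - 0.372) * 100 = 0.272 / 0.515 * 100 = 52.82

52.82 %


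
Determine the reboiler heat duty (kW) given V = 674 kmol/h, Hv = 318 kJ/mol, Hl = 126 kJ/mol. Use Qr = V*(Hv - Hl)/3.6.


Qr = 674 * (318 - 126) / 3.6 = 674 * 192 / 3.6 = 35950

35950 kW


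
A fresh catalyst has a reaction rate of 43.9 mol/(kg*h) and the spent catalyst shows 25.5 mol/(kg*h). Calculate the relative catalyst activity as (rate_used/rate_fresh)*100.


Activity (%) = (rate_used / rate_fresh) * 100
rate_used = 25.5, rate_fresh = 43.9
= (25.5 / 43.9) * 100
= 0.5809 * 100 = 58.09

58.09 %


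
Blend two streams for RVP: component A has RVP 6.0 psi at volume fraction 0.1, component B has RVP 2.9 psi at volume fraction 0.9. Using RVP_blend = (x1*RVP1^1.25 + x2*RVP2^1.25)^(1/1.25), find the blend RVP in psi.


Chevron index: RVP_blend = (sum xi*RVPi^1.25)^(1/1.25)
RVP^1.25 terms: 0.1 * 6.0^1.25 + 0.9 * 2.9^1.25 = 4.34501
RVP_blend = 4.34501^(1/1.25) = 3.239

3.239 psi


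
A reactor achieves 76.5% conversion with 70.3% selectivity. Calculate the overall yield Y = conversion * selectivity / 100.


Overall yield = conversion (%) * selectivity (%) / 100
Conversion = 76.5%, Selectivity = 70.3%
Y = 76.5 * 70.3 / 100
= 53.7795 %

53.7795 %


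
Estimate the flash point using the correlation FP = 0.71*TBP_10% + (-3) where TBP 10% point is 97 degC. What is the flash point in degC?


FP = 0.71 * 97 + (-3) = 65.87

65.87 degC


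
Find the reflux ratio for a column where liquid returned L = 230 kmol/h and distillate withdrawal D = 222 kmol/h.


Reflux ratio definition: R = L / D (liquid returned / distillate withdrawn)
L = 230 kmol/h, D = 222 kmol/h
R = 230 / 222 = 1.036

1.036


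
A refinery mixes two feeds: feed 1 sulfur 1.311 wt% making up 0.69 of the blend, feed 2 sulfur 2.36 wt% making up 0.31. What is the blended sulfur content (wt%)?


Linear sulfur blending: S_blend = x1*S1 + x2*S2
Contribution 1: 0.69 * 1.311 = 0.90459 wt%
Contribution 2: 0.31 * 2.36 = 0.7316 wt%
S_blend = 0.90459 + 0.7316 = 1.63619

1.63619 wt%


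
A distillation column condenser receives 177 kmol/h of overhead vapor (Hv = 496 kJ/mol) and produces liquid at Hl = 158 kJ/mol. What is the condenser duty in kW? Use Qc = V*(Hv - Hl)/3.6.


Qc = 177 * (496 - 158) / 3.6 = 177 * 338 / 3.6 = 16620

16620 kW


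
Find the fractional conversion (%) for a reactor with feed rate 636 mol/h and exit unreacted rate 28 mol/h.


X = (F_in - F_out) / F_in * 100
Moles reacted = 636 - 28 = 608
X = 608 / 636 * 100
= 0.9560 * 100
= 95.60 %

95.60 %


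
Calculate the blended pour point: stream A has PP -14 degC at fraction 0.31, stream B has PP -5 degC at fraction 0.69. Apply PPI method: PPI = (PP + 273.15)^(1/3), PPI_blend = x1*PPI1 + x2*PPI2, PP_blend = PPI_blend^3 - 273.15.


PPI_1 = (-14 + 273.15)^(1/3) = 6.375541
PPI_2 = (-5 + 273.15)^(1/3) = 6.448508
PPI_blend = 0.31 * 6.375541 + 0.69 * 6.448508 = 6.425888
PP_blend = 6.425888^3 - 273.15 = 265.338 - 273.15 = -7.81

-7.81 degC


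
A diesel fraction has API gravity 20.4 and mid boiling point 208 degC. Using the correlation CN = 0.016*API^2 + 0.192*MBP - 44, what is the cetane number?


CN = 0.016 * 20.4^2 + 0.192 * 208 - 44
CN = 6.65856 + 39.936 - 44 = 2.59456

2.59456


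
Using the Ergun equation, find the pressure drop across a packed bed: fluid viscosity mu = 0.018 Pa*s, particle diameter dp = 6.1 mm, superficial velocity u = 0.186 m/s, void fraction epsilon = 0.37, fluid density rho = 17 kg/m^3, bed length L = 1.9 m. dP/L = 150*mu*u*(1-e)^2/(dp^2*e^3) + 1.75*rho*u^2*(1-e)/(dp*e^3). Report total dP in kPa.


dp = 6.1 mm = 0.0061 m
Viscous term = 150*0.018*0.186*(1-0.37)^2 / (0.0061^2*0.37^3) = 105753
Inertial term = 1.75*17*0.186^2*(1-0.37) / (0.0061*0.37^3) = 2098.55
dP/L = 105753 + 2098.55 = 107852 Pa/m
dP = 107852 * 1.9 / 1000 = 204.9 kPa

204.9 kPa


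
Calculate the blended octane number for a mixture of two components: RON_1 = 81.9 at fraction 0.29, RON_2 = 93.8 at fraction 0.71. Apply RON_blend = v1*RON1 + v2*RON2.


Linear blending: RON_blend = sum(vi * RONi)
Contribution 1: 0.29 * 81.9 = 23.751
Contribution 2: 0.71 * 93.8 = 66.598
RON_blend = 23.751 + 66.598 = 90.349

90.349


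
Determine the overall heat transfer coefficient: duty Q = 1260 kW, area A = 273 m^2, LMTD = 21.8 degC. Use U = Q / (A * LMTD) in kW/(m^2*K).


From Q = U*A*LMTD, U = Q / (A * LMTD)
U = 1260 / (273 * 21.8) = 1260 / 5951.4 = 0.2117

0.2117 kW/(m^2*K)


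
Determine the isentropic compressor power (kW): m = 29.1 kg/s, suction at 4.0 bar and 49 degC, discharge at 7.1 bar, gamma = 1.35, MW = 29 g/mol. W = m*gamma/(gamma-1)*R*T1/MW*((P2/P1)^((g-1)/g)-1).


Isentropic work: W = m*(gamma/(gamma-1))*(R*T1/MW)*((P2/P1)^((gamma-1)/gamma) - 1)
T1 = 49 + 273.15 = 322.15 K
Pressure ratio = 7.1 / 4.0 = 1.775
Exponent = (1.35 - 1)/1.35 = 0.259259
(P2/P1)^exp - 1 = 1.775^0.259259 - 1 = 0.160398
W = 29.1 * 1.35 / 0.35 * 8.314 * 322.15 / 29 * 0.160398 = 1663

1663 kW


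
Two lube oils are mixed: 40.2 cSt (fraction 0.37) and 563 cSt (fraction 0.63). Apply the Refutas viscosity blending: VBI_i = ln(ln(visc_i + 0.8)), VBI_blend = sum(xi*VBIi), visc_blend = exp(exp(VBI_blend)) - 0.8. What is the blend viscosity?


Refutas method: VBN_i = 14.534*ln(ln(visc_i + 0.8)) + 10.975, blended linearly by mass fraction; since VBN is linear in VBI_i = ln(ln(visc_i + 0.8)) and the fractions sum to 1, blend VBI directly: visc = exp(exp(VBI_blend)) - 0.8
VBI_1 = ln(ln(40.2 + 0.8)) = 1.31199
VBI_2 = ln(ln(563 + 0.8)) = 1.84604
VBI_blend = 0.37 * 1.31199 + 0.63 * 1.84604 = 1.64844
visc_blend = exp(exp(1.64844)) - 0.8 = 180.3

180.3 cSt


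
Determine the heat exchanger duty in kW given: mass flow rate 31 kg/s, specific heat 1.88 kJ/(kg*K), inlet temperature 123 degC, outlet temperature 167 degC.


Q = m_dot * cp * delta_T
delta_T = 167 - 123 = 44 K
Q = 31 * 1.88 * 44
= 58.28 * 44
= 2564.32 kW

2564.32 kW


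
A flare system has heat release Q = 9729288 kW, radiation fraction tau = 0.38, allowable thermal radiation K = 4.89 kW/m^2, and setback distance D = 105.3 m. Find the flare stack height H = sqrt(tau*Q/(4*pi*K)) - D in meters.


tau*Q/(4*pi*K) = 0.38 * 9729288 / (4 * pi * 4.89) = 60165.3
sqrt(60165.3) = 245.286
H = 245.286 - 105.3 = 140.0

140.0 m


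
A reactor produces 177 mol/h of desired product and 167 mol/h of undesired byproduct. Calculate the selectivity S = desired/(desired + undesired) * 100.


Selectivity = desired / (desired + undesired) * 100
Total products = 177 + 167 = 344 mol/h
S = 177 / 344 * 100
= 0.5145 * 100
= 51.45 %

51.45 %


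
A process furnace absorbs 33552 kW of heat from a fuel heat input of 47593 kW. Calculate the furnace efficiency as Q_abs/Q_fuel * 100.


Furnace efficiency = Q_absorbed / Q_fuel * 100
= 33552 / 47593 * 100 = 70.50

70.50 %


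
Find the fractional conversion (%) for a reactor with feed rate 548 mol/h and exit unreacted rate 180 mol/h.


X = (F_in - F_out) / F_in * 100
Moles reacted = 548 - 180 = 368
X = 368 / 548 * 100
= 0.6715 * 100
= 67.15 %

67.15 %


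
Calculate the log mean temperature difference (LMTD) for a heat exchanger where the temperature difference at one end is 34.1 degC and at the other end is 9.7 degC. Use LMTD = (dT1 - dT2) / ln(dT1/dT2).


LMTD = (dT1 - dT2) / ln(dT1/dT2)
= (34.1 - 9.7) / ln(34.1 / 9.7) = 24.4 / 1.25717 = 19.41

19.41 degC


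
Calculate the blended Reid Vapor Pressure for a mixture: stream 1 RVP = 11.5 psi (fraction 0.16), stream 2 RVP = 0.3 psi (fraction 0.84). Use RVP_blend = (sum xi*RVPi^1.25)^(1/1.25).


Chevron index: RVP_blend = (sum xi*RVPi^1.25)^(1/1.25)
RVP^1.25 terms: 0.16 * 11.5^1.25 + 0.84 * 0.3^1.25 = 3.57488
RVP_blend = 3.57488^(1/1.25) = 2.771

2.771 psi


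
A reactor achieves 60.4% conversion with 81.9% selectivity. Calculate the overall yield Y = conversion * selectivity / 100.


Overall yield = conversion (%) * selectivity (%) / 100
Conversion = 60.4%, Selectivity = 81.9%
Y = 60.4 * 81.9 / 100
= 49.4676 %

49.4676 %


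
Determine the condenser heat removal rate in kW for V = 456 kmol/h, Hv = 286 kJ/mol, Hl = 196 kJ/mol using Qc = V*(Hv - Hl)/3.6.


Qc = 456 * (286 - 196) / 3.6 = 456 * 90 / 3.6 = 11400

11400 kW


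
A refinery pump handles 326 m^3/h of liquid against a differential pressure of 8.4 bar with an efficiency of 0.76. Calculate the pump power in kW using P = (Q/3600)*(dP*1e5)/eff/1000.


Q = 326 / 3600 = 0.0905556 m^3/s
P = 0.0905556 * (8.4 * 1e5) / 0.76 / 1000 = 100.1

100.1 kW


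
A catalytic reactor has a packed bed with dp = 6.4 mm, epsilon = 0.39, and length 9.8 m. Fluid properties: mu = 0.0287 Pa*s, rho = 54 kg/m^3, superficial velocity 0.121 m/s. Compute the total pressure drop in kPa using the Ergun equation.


dp = 6.4 mm = 0.0064 m
Viscous term = 150*0.0287*0.121*(1-0.39)^2 / (0.0064^2*0.39^3) = 79774.6
Inertial term = 1.75*54*0.121^2*(1-0.39) / (0.0064*0.39^3) = 2223.1
dP/L = 79774.6 + 2223.1 = 81997.7 Pa/m
dP = 81997.7 * 9.8 / 1000 = 803.6 kPa

803.6 kPa


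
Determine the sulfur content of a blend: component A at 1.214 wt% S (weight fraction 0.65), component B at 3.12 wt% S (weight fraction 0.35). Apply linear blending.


Linear sulfur blending: S_blend = x1*S1 + x2*S2
Contribution 1: 0.65 * 1.214 = 0.7891 wt%
Contribution 2: 0.35 * 3.12 = 1.092 wt%
S_blend = 0.7891 + 1.092 = 1.8811

1.8811 wt%


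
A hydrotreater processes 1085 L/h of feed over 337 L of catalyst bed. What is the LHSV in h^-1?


LHSV = volumetric feed rate / catalyst volume
= 1085 L/h / 337 L
= 3.220 h^-1

3.220 h^-1


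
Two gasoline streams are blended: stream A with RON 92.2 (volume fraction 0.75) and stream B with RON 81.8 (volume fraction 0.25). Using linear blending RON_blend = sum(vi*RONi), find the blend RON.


Linear blending: RON_blend = sum(vi * RONi)
Contribution 1: 0.75 * 92.2 = 69.15
Contribution 2: 0.25 * 81.8 = 20.45
RON_blend = 69.15 + 20.45 = 89.6

89.6


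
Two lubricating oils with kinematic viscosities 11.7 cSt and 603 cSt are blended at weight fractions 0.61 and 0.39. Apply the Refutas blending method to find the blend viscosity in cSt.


Refutas method: VBN_i = 14.534*ln(ln(visc_i + 0.8)) + 10.975, blended linearly by mass fraction; since VBN is linear in VBI_i = ln(ln(visc_i + 0.8)) and the fractions sum to 1, blend VBI directly: visc = exp(exp(VBI_blend)) - 0.8
VBI_1 = ln(ln(11.7 + 0.8)) = 0.92653
VBI_2 = ln(ln(603 + 0.8)) = 1.8568
VBI_blend = 0.61 * 0.92653 + 0.39 * 1.8568 = 1.28934
visc_blend = exp(exp(1.28934)) - 0.8 = 36.93

36.93 cSt


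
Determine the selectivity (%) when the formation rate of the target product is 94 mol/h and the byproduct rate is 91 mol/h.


Selectivity = desired / (desired + undesired) * 100
Total products = 94 + 91 = 185 mol/h
S = 94 / 185 * 100
= 0.5081 * 100
= 50.81 %

50.81 %


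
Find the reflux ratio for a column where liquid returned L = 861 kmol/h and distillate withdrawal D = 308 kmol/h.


Reflux ratio definition: R = L / D (liquid returned / distillate withdrawn)
L = 861 kmol/h, D = 308 kmol/h
R = 861 / 308 = 2.795

2.795


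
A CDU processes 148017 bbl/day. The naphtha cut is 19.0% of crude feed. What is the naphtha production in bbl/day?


Crude throughput = 148017 bbl/day
Fraction yield = 19.0%
yield = throughput * fraction / 100
yield = 148017 * 19.0 / 100 = 28123.23

28123.23 bbl/day


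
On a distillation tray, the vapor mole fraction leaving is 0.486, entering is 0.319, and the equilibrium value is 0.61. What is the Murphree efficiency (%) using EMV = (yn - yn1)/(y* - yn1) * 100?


Murphree vapor efficiency: EMV = (y_n - y_(n-1)) / (y*_n - y_(n-1)) * 100
EMV = (0.486 - 0.319) / (0.61 - 0.319) * 100 = 0.167 / 0.291 * 100 = 57.39

57.39 %


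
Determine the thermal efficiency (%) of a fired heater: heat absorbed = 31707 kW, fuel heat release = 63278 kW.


Furnace efficiency = Q_absorbed / Q_fuel * 100
= 31707 / 63278 * 100 = 50.11

50.11 %


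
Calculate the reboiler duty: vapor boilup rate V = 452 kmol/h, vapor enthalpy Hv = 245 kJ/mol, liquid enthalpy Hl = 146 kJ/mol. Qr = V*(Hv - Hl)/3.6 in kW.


Qr = 452 * (245 - 146) / 3.6 = 452 * 99 / 3.6 = 12430

12430 kW


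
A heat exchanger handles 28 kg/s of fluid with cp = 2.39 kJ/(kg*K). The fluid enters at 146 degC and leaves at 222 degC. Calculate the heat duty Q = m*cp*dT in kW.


Q = m_dot * cp * delta_T
delta_T = 222 - 146 = 76 K
Q = 28 * 2.39 * 76
= 66.92 * 76
= 5085.92 kW

5085.92 kW


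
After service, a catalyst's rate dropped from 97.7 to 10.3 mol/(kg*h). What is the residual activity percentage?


Activity (%) = (rate_used / rate_fresh) * 100
rate_used = 10.3, rate_fresh = 97.7
= (10.3 / 97.7) * 100
= 0.1054 * 100 = 10.54

10.54 %


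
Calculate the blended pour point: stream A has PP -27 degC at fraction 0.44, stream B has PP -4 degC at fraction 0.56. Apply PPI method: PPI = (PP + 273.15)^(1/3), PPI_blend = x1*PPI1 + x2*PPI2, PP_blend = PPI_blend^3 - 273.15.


PPI_1 = (-27 + 273.15)^(1/3) = 6.2671
PPI_2 = (-4 + 273.15)^(1/3) = 6.456514
PPI_blend = 0.44 * 6.2671 + 0.56 * 6.456514 = 6.373172
PP_blend = 6.373172^3 - 273.15 = 258.8612 - 273.15 = -14.29

-14.29 degC


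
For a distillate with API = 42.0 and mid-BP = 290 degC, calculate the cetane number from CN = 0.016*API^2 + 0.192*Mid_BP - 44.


CN = 0.016 * 42.0^2 + 0.192 * 290 - 44
CN = 28.224 + 55.68 - 44 = 39.904

39.904


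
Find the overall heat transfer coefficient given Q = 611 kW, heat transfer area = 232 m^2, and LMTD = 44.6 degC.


From Q = U*A*LMTD, U = Q / (A * LMTD)
U = 611 / (232 * 44.6) = 611 / 10347.2 = 0.05905

0.05905 kW/(m^2*K)


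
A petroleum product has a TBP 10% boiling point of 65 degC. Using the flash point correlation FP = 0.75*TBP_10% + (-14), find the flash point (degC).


FP = 0.75 * 65 + (-14) = 34.75

34.75 degC


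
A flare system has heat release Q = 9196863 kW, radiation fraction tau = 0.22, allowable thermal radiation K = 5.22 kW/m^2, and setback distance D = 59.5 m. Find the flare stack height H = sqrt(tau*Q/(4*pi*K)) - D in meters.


tau*Q/(4*pi*K) = 0.22 * 9196863 / (4 * pi * 5.22) = 30844.8
sqrt(30844.8) = 175.627
H = 175.627 - 59.5 = 116.1

116.1 m


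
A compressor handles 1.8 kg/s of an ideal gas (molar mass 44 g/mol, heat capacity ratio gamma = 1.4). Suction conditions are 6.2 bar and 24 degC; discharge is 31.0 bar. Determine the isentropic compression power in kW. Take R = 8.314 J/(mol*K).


Isentropic work: W = m*(gamma/(gamma-1))*(R*T1/MW)*((P2/P1)^((gamma-1)/gamma) - 1)
T1 = 24 + 273.15 = 297.15 K
Pressure ratio = 31.0 / 6.2 = 5
Exponent = (1.4 - 1)/1.4 = 0.285714
(P2/P1)^exp - 1 = 5^0.285714 - 1 = 0.583819
W = 1.8 * 1.4 / 0.4 * 8.314 * 297.15 / 44 * 0.583819 = 206.5

206.5 kW


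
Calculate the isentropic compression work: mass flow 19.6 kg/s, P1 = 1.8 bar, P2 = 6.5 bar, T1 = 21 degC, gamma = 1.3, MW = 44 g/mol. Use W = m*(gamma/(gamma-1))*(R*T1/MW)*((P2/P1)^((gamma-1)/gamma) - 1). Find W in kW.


Isentropic work: W = m*(gamma/(gamma-1))*(R*T1/MW)*((P2/P1)^((gamma-1)/gamma) - 1)
T1 = 21 + 273.15 = 294.15 K
Pressure ratio = 6.5 / 1.8 = 3.61111
Exponent = (1.3 - 1)/1.3 = 0.230769
(P2/P1)^exp - 1 = 3.61111^0.230769 - 1 = 0.344888
W = 19.6 * 1.3 / 0.3 * 8.314 * 294.15 / 44 * 0.344888 = 1628

1628 kW


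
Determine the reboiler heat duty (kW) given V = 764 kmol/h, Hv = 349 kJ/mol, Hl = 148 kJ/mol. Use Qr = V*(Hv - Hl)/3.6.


Qr = 764 * (349 - 148) / 3.6 = 764 * 201 / 3.6 = 42660

42660 kW


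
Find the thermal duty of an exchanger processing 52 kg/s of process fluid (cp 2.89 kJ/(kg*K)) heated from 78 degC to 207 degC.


Q = m_dot * cp * delta_T
delta_T = 207 - 78 = 129 K
Q = 52 * 2.89 * 129
= 150.28 * 129
= 19386.12 kW

19386.12 kW


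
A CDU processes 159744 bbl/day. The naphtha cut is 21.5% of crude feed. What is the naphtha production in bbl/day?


Crude throughput = 159744 bbl/day
Fraction yield = 21.5%
yield = throughput * fraction / 100
yield = 159744 * 21.5 / 100 = 34344.96

34344.96 bbl/day


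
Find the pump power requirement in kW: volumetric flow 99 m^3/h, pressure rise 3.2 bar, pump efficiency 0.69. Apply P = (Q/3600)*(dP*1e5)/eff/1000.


Q = 99 / 3600 = 0.0275 m^3/s
P = 0.0275 * (3.2 * 1e5) / 0.69 / 1000 = 12.75

12.75 kW


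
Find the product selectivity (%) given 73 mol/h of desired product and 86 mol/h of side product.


Selectivity = desired / (desired + undesired) * 100
Total products = 73 + 86 = 159 mol/h
S = 73 / 159 * 100
= 0.4591 * 100
= 45.91 %

45.91 %


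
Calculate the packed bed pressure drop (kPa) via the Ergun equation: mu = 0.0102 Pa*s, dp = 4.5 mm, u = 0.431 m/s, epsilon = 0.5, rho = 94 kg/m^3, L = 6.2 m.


dp = 4.5 mm = 0.0045 m
Viscous term = 150*0.0102*0.431*(1-0.5)^2 / (0.0045^2*0.5^3) = 65128.9
Inertial term = 1.75*94*0.431^2*(1-0.5) / (0.0045*0.5^3) = 27162.4
dP/L = 65128.9 + 27162.4 = 92291.3 Pa/m
dP = 92291.3 * 6.2 / 1000 = 572.2 kPa

572.2 kPa


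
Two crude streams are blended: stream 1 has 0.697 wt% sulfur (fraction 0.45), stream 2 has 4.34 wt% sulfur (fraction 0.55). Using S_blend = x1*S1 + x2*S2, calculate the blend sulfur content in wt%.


Linear sulfur blending: S_blend = x1*S1 + x2*S2
Contribution 1: 0.45 * 0.697 = 0.31365 wt%
Contribution 2: 0.55 * 4.34 = 2.387 wt%
S_blend = 0.31365 + 2.387 = 2.70065

2.70065 wt%


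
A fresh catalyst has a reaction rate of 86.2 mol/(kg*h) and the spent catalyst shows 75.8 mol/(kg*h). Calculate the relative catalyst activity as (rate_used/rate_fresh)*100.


Activity (%) = (rate_used / rate_fresh) * 100
rate_used = 75.8, rate_fresh = 86.2
= (75.8 / 86.2) * 100
= 0.8794 * 100 = 87.94

87.94 %


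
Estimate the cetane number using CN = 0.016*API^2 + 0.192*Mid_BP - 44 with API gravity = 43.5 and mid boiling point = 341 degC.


CN = 0.016 * 43.5^2 + 0.192 * 341 - 44
CN = 30.276 + 65.472 - 44 = 51.748

51.748


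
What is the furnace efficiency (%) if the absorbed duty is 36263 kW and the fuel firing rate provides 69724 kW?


Furnace efficiency = Q_absorbed / Q_fuel * 100
= 36263 / 69724 * 100 = 52.01

52.01 %


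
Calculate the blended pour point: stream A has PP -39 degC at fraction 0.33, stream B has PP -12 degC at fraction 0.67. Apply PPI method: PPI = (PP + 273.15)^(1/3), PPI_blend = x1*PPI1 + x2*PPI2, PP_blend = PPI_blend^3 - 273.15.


PPI_1 = (-39 + 273.15)^(1/3) = 6.163557
PPI_2 = (-12 + 273.15)^(1/3) = 6.391901
PPI_blend = 0.33 * 6.163557 + 0.67 * 6.391901 = 6.316547
PP_blend = 6.316547^3 - 273.15 = 252.0224 - 273.15 = -21.13

-21.13 degC


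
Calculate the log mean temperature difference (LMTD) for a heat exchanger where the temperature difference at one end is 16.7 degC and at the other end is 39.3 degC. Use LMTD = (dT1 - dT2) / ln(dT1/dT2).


LMTD = (dT1 - dT2) / ln(dT1/dT2)
= (16.7 - 39.3) / ln(16.7 / 39.3) = -22.6 / -0.855816 = 26.41

26.41 degC


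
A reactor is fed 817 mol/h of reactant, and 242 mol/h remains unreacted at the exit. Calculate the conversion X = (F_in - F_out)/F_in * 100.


X = (F_in - F_out) / F_in * 100
Moles reacted = 817 - 242 = 575
X = 575 / 817 * 100
= 0.7038 * 100
= 70.38 %

70.38 %


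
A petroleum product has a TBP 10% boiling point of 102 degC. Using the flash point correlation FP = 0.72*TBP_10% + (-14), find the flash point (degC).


FP = 0.72 * 102 + (-14) = 59.44

59.44 degC


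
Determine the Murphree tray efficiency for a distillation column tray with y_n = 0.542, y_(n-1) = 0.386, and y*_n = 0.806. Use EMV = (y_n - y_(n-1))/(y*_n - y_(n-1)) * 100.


Murphree vapor efficiency: EMV = (y_n - y_(n-1)) / (y*_n - y_(n-1)) * 100
EMV = (0.542 - 0.386) / (0.806 - 0.386) * 100 = 0.156 / 0.42 * 100 = 37.14

37.14 %


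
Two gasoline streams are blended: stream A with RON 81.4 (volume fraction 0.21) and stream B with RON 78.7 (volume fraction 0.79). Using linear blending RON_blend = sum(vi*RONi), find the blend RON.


Linear blending: RON_blend = sum(vi * RONi)
Contribution 1: 0.21 * 81.4 = 17.094
Contribution 2: 0.79 * 78.7 = 62.173
RON_blend = 17.094 + 62.173 = 79.267

79.267


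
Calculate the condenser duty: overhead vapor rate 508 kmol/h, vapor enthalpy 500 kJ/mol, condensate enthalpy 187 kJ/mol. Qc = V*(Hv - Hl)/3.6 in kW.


Qc = 508 * (500 - 187) / 3.6 = 508 * 313 / 3.6 = 44170

44170 kW


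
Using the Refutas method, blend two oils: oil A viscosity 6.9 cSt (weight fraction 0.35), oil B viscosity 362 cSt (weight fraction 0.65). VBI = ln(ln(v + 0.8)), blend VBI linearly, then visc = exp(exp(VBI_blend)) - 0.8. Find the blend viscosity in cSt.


Refutas method: VBN_i = 14.534*ln(ln(visc_i + 0.8)) + 10.975, blended linearly by mass fraction; since VBN is linear in VBI_i = ln(ln(visc_i + 0.8)) and the fractions sum to 1, blend VBI directly: visc = exp(exp(VBI_blend)) - 0.8
VBI_1 = ln(ln(6.9 + 0.8)) = 0.713548
VBI_2 = ln(ln(362 + 0.8)) = 1.77391
VBI_blend = 0.35 * 0.713548 + 0.65 * 1.77391 = 1.40278
visc_blend = exp(exp(1.40278)) - 0.8 = 57.55

57.55 cSt


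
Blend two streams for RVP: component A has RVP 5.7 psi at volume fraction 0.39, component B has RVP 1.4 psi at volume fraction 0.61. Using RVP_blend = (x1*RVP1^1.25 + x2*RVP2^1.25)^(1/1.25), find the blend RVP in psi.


Chevron index: RVP_blend = (sum xi*RVPi^1.25)^(1/1.25)
RVP^1.25 terms: 0.39 * 5.7^1.25 + 0.61 * 1.4^1.25 = 4.3638
RVP_blend = 4.3638^(1/1.25) = 3.250

3.250 psi


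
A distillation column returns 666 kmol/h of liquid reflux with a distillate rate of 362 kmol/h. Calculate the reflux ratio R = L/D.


Reflux ratio definition: R = L / D (liquid returned / distillate withdrawn)
L = 666 kmol/h, D = 362 kmol/h
R = 666 / 362 = 1.840

1.840


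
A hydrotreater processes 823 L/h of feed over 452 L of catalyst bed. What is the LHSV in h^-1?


LHSV = volumetric feed rate / catalyst volume
= 823 L/h / 452 L
= 1.821 h^-1

1.821 h^-1


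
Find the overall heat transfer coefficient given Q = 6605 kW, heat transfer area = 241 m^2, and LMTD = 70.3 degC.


From Q = U*A*LMTD, U = Q / (A * LMTD)
U = 6605 / (241 * 70.3) = 6605 / 16942.3 = 0.3899

0.3899 kW/(m^2*K)


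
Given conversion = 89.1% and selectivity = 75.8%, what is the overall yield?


Overall yield = conversion (%) * selectivity (%) / 100
Conversion = 89.1%, Selectivity = 75.8%
Y = 89.1 * 75.8 / 100
= 67.5378 %

67.5378 %
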